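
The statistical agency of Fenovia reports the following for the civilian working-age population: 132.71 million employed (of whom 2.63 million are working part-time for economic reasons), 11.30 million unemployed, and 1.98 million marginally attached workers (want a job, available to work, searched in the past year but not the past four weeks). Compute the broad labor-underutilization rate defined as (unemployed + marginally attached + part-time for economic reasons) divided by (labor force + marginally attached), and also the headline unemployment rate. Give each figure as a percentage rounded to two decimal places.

Labor force = 132.71 + 11.30 = 144.01 million.
Numerator = 11.30 + 1.98 + 2.63 = 15.91 million.
Denominator = 144.01 + 1.98 = 145.99 million.
Broad rate = 15.91 / 145.99 = 10.90%.
Headline unemployment rate = 11.30 / 144.01 = 7.85%.

Broad underutilization rate ≈ 10.90%; headline unemployment rate ≈ 7.85%.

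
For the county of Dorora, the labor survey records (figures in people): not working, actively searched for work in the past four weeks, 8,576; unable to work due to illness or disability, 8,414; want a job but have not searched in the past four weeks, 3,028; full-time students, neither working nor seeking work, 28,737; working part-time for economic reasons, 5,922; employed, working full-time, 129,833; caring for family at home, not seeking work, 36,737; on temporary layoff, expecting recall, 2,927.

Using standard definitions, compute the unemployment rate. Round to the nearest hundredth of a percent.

Employed = 5,922 + 129,833 = 135,755 (anyone who worked, including part-time for economic reasons, counts as employed).
Unemployed = 8,576 + 2,927 = 11,503 (jobless and actively searching, or on temporary layoff).
Labor force = 135,755 + 11,503 = 147,258.
Unemployment rate = 11,503 / 147,258 = 7.81%.

Unemployment rate ≈ 7.81%.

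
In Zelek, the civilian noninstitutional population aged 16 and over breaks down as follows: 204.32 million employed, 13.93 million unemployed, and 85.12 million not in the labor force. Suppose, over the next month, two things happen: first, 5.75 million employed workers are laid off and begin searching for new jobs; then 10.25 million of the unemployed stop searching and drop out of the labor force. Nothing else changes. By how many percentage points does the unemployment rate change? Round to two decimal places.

Initially, labor force = 204.32 + 13.93 = 218.25 million, so u = 13.93/218.25 = 6.38%.
After the first change, employed falls and unemployed rises by 5.75; labor force unchanged → E = 198.57, U = 19.68, labor force = 218.25 million.
After the second change, unemployed and labor force both fall by 10.25 → E = 198.57, U = 9.43, labor force = 208.00 million.
New unemployment rate = 9.43 / 208.00 = 4.53%.
Change = 4.53% − 6.38% = −1.85 percentage points.

The unemployment rate changes by −1.85 percentage points.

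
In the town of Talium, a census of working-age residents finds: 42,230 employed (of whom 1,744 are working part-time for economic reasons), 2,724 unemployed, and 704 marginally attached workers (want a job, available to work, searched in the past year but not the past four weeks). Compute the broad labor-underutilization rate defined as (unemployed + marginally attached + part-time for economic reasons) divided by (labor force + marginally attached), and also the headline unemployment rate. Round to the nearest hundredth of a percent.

Labor force = 42,230 + 2,724 = 44,954.
Numerator = 2,724 + 704 + 1,744 = 5,172.
Denominator = 44,954 + 704 = 45,658.
Broad rate = 5,172 / 45,658 = 11.33%.
Headline unemployment rate = 2,724 / 44,954 = 6.06%.

Broad underutilization rate ≈ 11.33%; headline unemployment rate ≈ 6.06%.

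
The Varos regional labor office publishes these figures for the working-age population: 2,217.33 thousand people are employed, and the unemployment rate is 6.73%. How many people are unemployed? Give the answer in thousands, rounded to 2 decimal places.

About 159.99 thousand are unemployed.

Let U be the number unemployed. The labor force is E + U, and U/(E+U) = 0.0673.
So U = 0.0673 × 2,217.33 / (1 − 0.0673) = 149.2263 / 0.9327 ≈ 159.99 thousand.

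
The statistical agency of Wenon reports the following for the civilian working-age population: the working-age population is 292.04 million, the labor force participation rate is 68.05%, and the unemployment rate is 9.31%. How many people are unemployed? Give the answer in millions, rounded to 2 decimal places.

Labor force = 0.6805 × 292.04 = 198.73 million.
Unemployed = 0.0931 × 198.73 ≈ 18.50 million.

About 18.50 million are unemployed.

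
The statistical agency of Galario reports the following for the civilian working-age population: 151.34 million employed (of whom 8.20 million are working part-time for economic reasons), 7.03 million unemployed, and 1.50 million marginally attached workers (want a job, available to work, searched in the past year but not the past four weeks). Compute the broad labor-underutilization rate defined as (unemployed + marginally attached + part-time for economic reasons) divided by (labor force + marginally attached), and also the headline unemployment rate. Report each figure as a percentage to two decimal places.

Labor force = 151.34 + 7.03 = 158.37 million.
Numerator = 7.03 + 1.50 + 8.20 = 16.73 million.
Denominator = 158.37 + 1.50 = 159.87 million.
Broad rate = 16.73 / 159.87 = 10.46%.
Headline unemployment rate = 7.03 / 158.37 = 4.44%.

Broad underutilization rate ≈ 10.46%; headline unemployment rate ≈ 4.44%.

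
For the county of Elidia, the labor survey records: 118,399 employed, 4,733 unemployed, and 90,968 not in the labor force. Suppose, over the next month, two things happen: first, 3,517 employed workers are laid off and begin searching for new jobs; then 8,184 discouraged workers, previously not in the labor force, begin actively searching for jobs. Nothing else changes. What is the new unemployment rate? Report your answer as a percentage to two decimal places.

New unemployment rate ≈ 12.51%.

Initially, labor force = 118,399 + 4,733 = 123,132, so u = 4,733/123,132 = 3.84%.
After the first change, employed falls and unemployed rises by 3,517; labor force unchanged → E = 114,882, U = 8,250, labor force = 123,132.
After the second change, unemployed and labor force both rise by 8,184 → E = 114,882, U = 16,434, labor force = 131,316.
New unemployment rate = 16,434 / 131,316 = 12.51%.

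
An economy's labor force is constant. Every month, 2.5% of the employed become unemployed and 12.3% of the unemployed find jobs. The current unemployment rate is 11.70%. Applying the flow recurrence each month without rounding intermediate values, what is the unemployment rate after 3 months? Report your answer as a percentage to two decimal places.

With a fixed labor force, u_{t+1} = u_t + s·(1−u_t) − f·u_t = u_t·(1−s−f) + s.
Here 1−s−f = 0.852 and s = 0.025.
u_1 = 0.117000 × 0.852 + 0.025 = 0.124684.
u_2 = 0.124684 × 0.852 + 0.025 = 0.131231.
u_3 = 0.131231 × 0.852 + 0.025 = 0.136809.

Unemployment rate after three months ≈ 13.68%.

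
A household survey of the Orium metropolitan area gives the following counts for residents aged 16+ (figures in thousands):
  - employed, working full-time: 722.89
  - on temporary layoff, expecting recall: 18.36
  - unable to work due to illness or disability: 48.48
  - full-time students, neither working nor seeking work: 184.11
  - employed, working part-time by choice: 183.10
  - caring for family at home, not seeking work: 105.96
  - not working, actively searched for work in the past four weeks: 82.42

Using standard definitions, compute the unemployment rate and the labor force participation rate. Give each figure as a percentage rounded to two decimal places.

Unemployment rate ≈ 10.01%; labor force participation rate ≈ 74.83%.

Employed = 722.89 + 183.10 = 905.99 thousand.
Unemployed = 18.36 + 82.42 = 100.78 thousand (jobless and actively searching, or on temporary layoff).
Labor force = 905.99 + 100.78 = 1,006.77 thousand.
Not in labor force = 48.48 + 184.11 + 105.96 = 338.55 thousand (those not working and not actively searching are outside the labor force).
Civilian working-age population = 1,006.77 + 338.55 = 1,345.32 thousand.
Unemployment rate = 100.78 / 1,006.77 = 10.01%.
Labor force participation rate = 1,006.77 / 1,345.32 = 74.83%.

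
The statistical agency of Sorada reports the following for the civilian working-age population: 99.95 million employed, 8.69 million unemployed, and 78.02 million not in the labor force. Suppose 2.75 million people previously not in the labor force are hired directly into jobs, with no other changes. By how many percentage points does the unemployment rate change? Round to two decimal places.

The unemployment rate changes by −0.20 percentage points.

Initially, labor force = 99.95 + 8.69 = 108.64 million, so u = 8.69/108.64 = 8.00%.
After the change, employed and labor force both rise by 2.75; unemployed unchanged → E = 102.70, U = 8.69, labor force = 111.39 million.
New unemployment rate = 8.69 / 111.39 = 7.80%.
Change = 7.80% − 8.00% = −0.20 percentage points.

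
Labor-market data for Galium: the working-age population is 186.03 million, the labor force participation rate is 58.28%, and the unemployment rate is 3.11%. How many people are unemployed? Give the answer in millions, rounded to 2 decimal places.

About 3.37 million are unemployed.

Labor force = 0.5828 × 186.03 = 108.42 million.
Unemployed = 0.0311 × 108.42 ≈ 3.37 million.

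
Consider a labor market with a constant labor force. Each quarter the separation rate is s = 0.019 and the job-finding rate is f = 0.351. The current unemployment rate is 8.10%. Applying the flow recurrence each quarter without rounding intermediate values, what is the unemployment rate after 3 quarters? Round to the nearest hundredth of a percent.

Unemployment rate after three quarters ≈ 5.88%.

With a fixed labor force, u_{t+1} = u_t + s·(1−u_t) − f·u_t = u_t·(1−s−f) + s.
Here 1−s−f = 0.630 and s = 0.019.
u_1 = 0.081000 × 0.630 + 0.019 = 0.070030.
u_2 = 0.070030 × 0.630 + 0.019 = 0.063119.
u_3 = 0.063119 × 0.630 + 0.019 = 0.058765.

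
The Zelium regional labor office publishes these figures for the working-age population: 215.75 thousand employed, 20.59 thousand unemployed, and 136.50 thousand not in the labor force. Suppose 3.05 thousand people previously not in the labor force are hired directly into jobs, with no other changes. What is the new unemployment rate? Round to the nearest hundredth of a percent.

Initially, labor force = 215.75 + 20.59 = 236.34 thousand, so u = 20.59/236.34 = 8.71%.
After the change, employed and labor force both rise by 3.05; unemployed unchanged → E = 218.80, U = 20.59, labor force = 239.39 thousand.
New unemployment rate = 20.59 / 239.39 = 8.60%.

New unemployment rate ≈ 8.60%.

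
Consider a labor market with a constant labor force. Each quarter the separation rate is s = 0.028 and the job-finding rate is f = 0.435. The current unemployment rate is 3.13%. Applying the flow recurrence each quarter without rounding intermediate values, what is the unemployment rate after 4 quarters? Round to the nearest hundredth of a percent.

With a fixed labor force, u_{t+1} = u_t + s·(1−u_t) − f·u_t = u_t·(1−s−f) + s.
Here 1−s−f = 0.537 and s = 0.028.
u_1 = 0.031300 × 0.537 + 0.028 = 0.044808.
u_2 = 0.044808 × 0.537 + 0.028 = 0.052062.
u_3 = 0.052062 × 0.537 + 0.028 = 0.055957.
u_4 = 0.055957 × 0.537 + 0.028 = 0.058049.

Unemployment rate after four quarters ≈ 5.80%.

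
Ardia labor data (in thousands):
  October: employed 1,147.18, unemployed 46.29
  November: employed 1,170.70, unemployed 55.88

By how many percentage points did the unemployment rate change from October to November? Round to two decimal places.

October: labor force = 1,147.18 + 46.29 = 1,193.47; u = 46.29/1,193.47 = 3.88%.
November: labor force = 1,170.70 + 55.88 = 1,226.58; u = 55.88/1,226.58 = 4.56%.
Change = 4.56% − 3.88% = +0.68 pp.

The unemployment rate changed by +0.68 percentage points.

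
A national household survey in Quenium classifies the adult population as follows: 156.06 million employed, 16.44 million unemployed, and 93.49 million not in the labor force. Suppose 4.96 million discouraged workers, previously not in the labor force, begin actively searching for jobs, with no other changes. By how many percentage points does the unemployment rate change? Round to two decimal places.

Initially, labor force = 156.06 + 16.44 = 172.50 million, so u = 16.44/172.50 = 9.53%.
After the change, unemployed and labor force both rise by 4.96 → E = 156.06, U = 21.40, labor force = 177.46 million.
New unemployment rate = 21.40 / 177.46 = 12.06%.
Change = 12.06% − 9.53% = +2.53 percentage points.

The unemployment rate changes by +2.53 percentage points.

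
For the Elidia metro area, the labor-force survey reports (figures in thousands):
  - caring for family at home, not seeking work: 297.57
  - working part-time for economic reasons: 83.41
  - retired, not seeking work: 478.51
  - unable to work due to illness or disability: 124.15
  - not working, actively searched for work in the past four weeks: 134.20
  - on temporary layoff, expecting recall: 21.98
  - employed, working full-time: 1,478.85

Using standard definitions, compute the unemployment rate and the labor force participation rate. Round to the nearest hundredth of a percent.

Unemployment rate ≈ 9.09%; labor force participation rate ≈ 65.62%.

Employed = 83.41 + 1,478.85 = 1,562.26 thousand (anyone who worked, including part-time for economic reasons, counts as employed).
Unemployed = 134.20 + 21.98 = 156.18 thousand (jobless and actively searching, or on temporary layoff).
Labor force = 1,562.26 + 156.18 = 1,718.44 thousand.
Not in labor force = 297.57 + 478.51 + 124.15 = 900.23 thousand (those not working and not actively searching are outside the labor force).
Civilian working-age population = 1,718.44 + 900.23 = 2,618.67 thousand.
Unemployment rate = 156.18 / 1,718.44 = 9.09%.
Labor force participation rate = 1,718.44 / 2,618.67 = 65.62%.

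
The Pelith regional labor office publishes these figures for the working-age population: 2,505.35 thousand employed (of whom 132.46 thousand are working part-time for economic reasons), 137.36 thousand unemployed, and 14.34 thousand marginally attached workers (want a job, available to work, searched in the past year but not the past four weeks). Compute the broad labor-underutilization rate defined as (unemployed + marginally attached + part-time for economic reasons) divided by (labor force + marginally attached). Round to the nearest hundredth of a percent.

Labor force = 2,505.35 + 137.36 = 2,642.71 thousand.
Numerator = 137.36 + 14.34 + 132.46 = 284.16 thousand.
Denominator = 2,642.71 + 14.34 = 2,657.05 thousand.
Broad rate = 284.16 / 2,657.05 = 10.69%.

Broad underutilization rate ≈ 10.69%.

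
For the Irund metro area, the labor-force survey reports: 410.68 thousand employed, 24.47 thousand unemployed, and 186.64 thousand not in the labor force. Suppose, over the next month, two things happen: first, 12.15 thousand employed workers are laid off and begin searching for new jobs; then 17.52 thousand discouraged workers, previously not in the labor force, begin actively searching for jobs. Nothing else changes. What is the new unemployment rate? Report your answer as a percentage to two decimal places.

New unemployment rate ≈ 11.96%.

Initially, labor force = 410.68 + 24.47 = 435.15 thousand, so u = 24.47/435.15 = 5.62%.
After the first change, employed falls and unemployed rises by 12.15; labor force unchanged → E = 398.53, U = 36.62, labor force = 435.15 thousand.
After the second change, unemployed and labor force both rise by 17.52 → E = 398.53, U = 54.14, labor force = 452.67 thousand.
New unemployment rate = 54.14 / 452.67 = 11.96%.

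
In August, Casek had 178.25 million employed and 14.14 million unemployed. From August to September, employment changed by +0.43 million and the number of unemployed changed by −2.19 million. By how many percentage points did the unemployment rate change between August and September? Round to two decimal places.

August: labor force = 178.25 + 14.14 = 192.39; u = 14.14/192.39 = 7.35%.
September: labor force = 178.68 + 11.95 = 190.63; u = 11.95/190.63 = 6.27%.
Change = 6.27% − 7.35% = −1.08 pp.

The unemployment rate changed by −1.08 percentage points.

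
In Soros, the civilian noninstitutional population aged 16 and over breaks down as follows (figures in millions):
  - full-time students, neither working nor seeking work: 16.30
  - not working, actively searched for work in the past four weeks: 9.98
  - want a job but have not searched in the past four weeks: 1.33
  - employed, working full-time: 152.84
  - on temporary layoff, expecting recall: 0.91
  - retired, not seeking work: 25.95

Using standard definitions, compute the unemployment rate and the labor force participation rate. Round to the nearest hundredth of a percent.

Employed = 152.84 million.
Unemployed = 9.98 + 0.91 = 10.89 million (jobless and actively searching, or on temporary layoff).
Labor force = 152.84 + 10.89 = 163.73 million.
Not in labor force = 16.30 + 1.33 + 25.95 = 43.58 million (those not working and not actively searching are outside the labor force — including those who want a job but have given up searching).
Civilian working-age population = 163.73 + 43.58 = 207.31 million.
Unemployment rate = 10.89 / 163.73 = 6.65%.
Labor force participation rate = 163.73 / 207.31 = 78.98%.

Unemployment rate ≈ 6.65%; labor force participation rate ≈ 78.98%.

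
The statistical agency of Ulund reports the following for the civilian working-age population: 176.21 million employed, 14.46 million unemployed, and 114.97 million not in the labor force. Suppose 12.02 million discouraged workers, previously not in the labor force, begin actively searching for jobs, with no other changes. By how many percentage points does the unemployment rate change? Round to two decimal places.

Initially, labor force = 176.21 + 14.46 = 190.67 million, so u = 14.46/190.67 = 7.58%.
After the change, unemployed and labor force both rise by 12.02 → E = 176.21, U = 26.48, labor force = 202.69 million.
New unemployment rate = 26.48 / 202.69 = 13.06%.
Change = 13.06% − 7.58% = +5.48 percentage points.

The unemployment rate changes by +5.48 percentage points.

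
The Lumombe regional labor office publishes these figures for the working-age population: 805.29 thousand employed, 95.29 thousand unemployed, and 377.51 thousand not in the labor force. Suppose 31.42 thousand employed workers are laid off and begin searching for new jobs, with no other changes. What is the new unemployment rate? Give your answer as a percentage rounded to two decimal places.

Initially, labor force = 805.29 + 95.29 = 900.58 thousand, so u = 95.29/900.58 = 10.58%.
After the change, employed falls and unemployed rises by 31.42; labor force unchanged → E = 773.87, U = 126.71, labor force = 900.58 thousand.
New unemployment rate = 126.71 / 900.58 = 14.07%.

New unemployment rate ≈ 14.07%.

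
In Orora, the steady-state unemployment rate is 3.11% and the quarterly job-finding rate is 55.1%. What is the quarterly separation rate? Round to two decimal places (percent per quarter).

Separation rate ≈ 1.77% per quarter.

From u* = s/(s+f): s = u·f/(1−u).
s = 0.0311 × 55.1 / (1 − 0.0311) = 1.7136 / 0.9689 ≈ 1.77% per quarter.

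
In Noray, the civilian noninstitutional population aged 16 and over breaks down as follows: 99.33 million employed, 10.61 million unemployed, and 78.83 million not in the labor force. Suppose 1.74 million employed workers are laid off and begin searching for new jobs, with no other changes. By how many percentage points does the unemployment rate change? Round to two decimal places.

Initially, labor force = 99.33 + 10.61 = 109.94 million, so u = 10.61/109.94 = 9.65%.
After the change, employed falls and unemployed rises by 1.74; labor force unchanged → E = 97.59, U = 12.35, labor force = 109.94 million.
New unemployment rate = 12.35 / 109.94 = 11.23%.
Change = 11.23% − 9.65% = +1.58 percentage points.

The unemployment rate changes by +1.58 percentage points.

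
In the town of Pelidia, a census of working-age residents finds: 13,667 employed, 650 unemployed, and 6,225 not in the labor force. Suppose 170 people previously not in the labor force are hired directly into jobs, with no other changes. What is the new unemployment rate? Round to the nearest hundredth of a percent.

New unemployment rate ≈ 4.49%.

Initially, labor force = 13,667 + 650 = 14,317, so u = 650/14,317 = 4.54%.
After the change, employed and labor force both rise by 170; unemployed unchanged → E = 13,837, U = 650, labor force = 14,487.
New unemployment rate = 650 / 14,487 = 4.49%.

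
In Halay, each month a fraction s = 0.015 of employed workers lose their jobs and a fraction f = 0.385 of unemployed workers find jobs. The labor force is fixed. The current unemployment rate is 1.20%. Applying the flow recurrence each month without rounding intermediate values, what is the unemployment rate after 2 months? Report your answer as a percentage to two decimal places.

Unemployment rate after two months ≈ 2.83%.

With a fixed labor force, u_{t+1} = u_t + s·(1−u_t) − f·u_t = u_t·(1−s−f) + s.
Here 1−s−f = 0.600 and s = 0.015.
u_1 = 0.012000 × 0.600 + 0.015 = 0.022200.
u_2 = 0.022200 × 0.600 + 0.015 = 0.028320.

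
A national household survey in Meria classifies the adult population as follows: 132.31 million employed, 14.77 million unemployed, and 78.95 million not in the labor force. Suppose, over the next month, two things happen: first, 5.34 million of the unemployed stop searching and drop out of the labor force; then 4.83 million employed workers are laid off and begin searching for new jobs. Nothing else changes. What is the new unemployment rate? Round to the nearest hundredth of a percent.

Initially, labor force = 132.31 + 14.77 = 147.08 million, so u = 14.77/147.08 = 10.04%.
After the first change, unemployed and labor force both fall by 5.34 → E = 132.31, U = 9.43, labor force = 141.74 million.
After the second change, employed falls and unemployed rises by 4.83; labor force unchanged → E = 127.48, U = 14.26, labor force = 141.74 million.
New unemployment rate = 14.26 / 141.74 = 10.06%.

New unemployment rate ≈ 10.06%.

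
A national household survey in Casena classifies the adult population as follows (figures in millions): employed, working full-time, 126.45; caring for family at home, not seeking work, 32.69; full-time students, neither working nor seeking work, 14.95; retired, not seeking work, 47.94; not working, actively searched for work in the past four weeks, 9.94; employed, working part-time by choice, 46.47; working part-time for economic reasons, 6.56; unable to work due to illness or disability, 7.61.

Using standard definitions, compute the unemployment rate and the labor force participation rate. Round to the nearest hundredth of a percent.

Employed = 126.45 + 46.47 + 6.56 = 179.48 million (anyone who worked, including part-time for economic reasons, counts as employed).
Unemployed = 9.94 million.
Labor force = 179.48 + 9.94 = 189.42 million.
Not in labor force = 32.69 + 14.95 + 47.94 + 7.61 = 103.19 million (those not working and not actively searching are outside the labor force).
Civilian working-age population = 189.42 + 103.19 = 292.61 million.
Unemployment rate = 9.94 / 189.42 = 5.25%.
Labor force participation rate = 189.42 / 292.61 = 64.73%.

Unemployment rate ≈ 5.25%; labor force participation rate ≈ 64.73%.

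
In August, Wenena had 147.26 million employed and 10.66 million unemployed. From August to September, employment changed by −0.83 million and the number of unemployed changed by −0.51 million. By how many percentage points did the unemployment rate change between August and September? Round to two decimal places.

August: labor force = 147.26 + 10.66 = 157.92; u = 10.66/157.92 = 6.75%.
September: labor force = 146.43 + 10.15 = 156.58; u = 10.15/156.58 = 6.48%.
Change = 6.48% − 6.75% = −0.27 pp.

The unemployment rate changed by −0.27 percentage points.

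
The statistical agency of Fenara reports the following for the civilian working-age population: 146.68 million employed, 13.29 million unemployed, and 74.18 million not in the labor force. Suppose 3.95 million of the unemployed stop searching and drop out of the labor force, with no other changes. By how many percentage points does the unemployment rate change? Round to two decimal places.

The unemployment rate changes by −2.32 percentage points.

Initially, labor force = 146.68 + 13.29 = 159.97 million, so u = 13.29/159.97 = 8.31%.
After the change, unemployed and labor force both fall by 3.95 → E = 146.68, U = 9.34, labor force = 156.02 million.
New unemployment rate = 9.34 / 156.02 = 5.99%.
Change = 5.99% − 8.31% = −2.32 percentage points.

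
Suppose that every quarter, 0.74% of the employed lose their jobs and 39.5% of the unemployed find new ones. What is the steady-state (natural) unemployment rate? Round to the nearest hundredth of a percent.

At steady state the flows balance: s·E = f·U, so U/(E+U) = s/(s+f).
u* = 0.74 / (0.74 + 39.5) = 0.74 / 40.24 = 1.84%.

Steady-state unemployment rate ≈ 1.84%.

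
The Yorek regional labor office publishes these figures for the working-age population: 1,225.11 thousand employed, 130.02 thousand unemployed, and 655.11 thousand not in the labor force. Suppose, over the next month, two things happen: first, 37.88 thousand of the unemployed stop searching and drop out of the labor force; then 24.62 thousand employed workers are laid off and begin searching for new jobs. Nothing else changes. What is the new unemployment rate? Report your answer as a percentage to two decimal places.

Initially, labor force = 1,225.11 + 130.02 = 1,355.13 thousand, so u = 130.02/1,355.13 = 9.59%.
After the first change, unemployed and labor force both fall by 37.88 → E = 1,225.11, U = 92.14, labor force = 1,317.25 thousand.
After the second change, employed falls and unemployed rises by 24.62; labor force unchanged → E = 1,200.49, U = 116.76, labor force = 1,317.25 thousand.
New unemployment rate = 116.76 / 1,317.25 = 8.86%.

New unemployment rate ≈ 8.86%.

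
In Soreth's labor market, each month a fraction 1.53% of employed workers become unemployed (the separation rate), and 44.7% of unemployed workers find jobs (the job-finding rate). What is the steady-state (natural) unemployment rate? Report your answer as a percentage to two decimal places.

At steady state the flows balance: s·E = f·U, so U/(E+U) = s/(s+f).
u* = 1.53 / (1.53 + 44.7) = 1.53 / 46.23 = 3.31%.

Steady-state unemployment rate ≈ 3.31%.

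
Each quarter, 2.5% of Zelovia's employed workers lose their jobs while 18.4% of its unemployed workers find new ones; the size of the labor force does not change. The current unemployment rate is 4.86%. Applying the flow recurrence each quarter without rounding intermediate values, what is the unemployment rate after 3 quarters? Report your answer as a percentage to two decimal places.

With a fixed labor force, u_{t+1} = u_t + s·(1−u_t) − f·u_t = u_t·(1−s−f) + s.
Here 1−s−f = 0.791 and s = 0.025.
u_1 = 0.048600 × 0.791 + 0.025 = 0.063443.
u_2 = 0.063443 × 0.791 + 0.025 = 0.075183.
u_3 = 0.075183 × 0.791 + 0.025 = 0.084470.

Unemployment rate after three quarters ≈ 8.45%.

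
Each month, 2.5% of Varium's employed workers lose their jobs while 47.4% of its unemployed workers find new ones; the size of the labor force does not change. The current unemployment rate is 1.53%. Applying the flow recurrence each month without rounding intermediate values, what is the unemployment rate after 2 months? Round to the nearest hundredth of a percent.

Unemployment rate after two months ≈ 4.14%.

With a fixed labor force, u_{t+1} = u_t + s·(1−u_t) − f·u_t = u_t·(1−s−f) + s.
Here 1−s−f = 0.501 and s = 0.025.
u_1 = 0.015300 × 0.501 + 0.025 = 0.032665.
u_2 = 0.032665 × 0.501 + 0.025 = 0.041365.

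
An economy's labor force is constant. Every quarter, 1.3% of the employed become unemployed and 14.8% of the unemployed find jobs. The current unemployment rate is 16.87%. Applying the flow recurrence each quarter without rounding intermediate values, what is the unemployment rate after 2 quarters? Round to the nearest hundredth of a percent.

Unemployment rate after two quarters ≈ 14.27%.

With a fixed labor force, u_{t+1} = u_t + s·(1−u_t) − f·u_t = u_t·(1−s−f) + s.
Here 1−s−f = 0.839 and s = 0.013.
u_1 = 0.168700 × 0.839 + 0.013 = 0.154539.
u_2 = 0.154539 × 0.839 + 0.013 = 0.142658.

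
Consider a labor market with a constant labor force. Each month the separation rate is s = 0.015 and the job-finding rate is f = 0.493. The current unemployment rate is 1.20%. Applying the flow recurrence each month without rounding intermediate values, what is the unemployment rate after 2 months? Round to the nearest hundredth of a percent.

With a fixed labor force, u_{t+1} = u_t + s·(1−u_t) − f·u_t = u_t·(1−s−f) + s.
Here 1−s−f = 0.492 and s = 0.015.
u_1 = 0.012000 × 0.492 + 0.015 = 0.020904.
u_2 = 0.020904 × 0.492 + 0.015 = 0.025285.

Unemployment rate after two months ≈ 2.53%.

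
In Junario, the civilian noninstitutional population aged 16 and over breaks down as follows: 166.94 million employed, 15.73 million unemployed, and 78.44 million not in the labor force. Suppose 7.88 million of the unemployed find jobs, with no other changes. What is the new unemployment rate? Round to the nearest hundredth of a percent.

Initially, labor force = 166.94 + 15.73 = 182.67 million, so u = 15.73/182.67 = 8.61%.
After the change, unemployed falls and employed rises by 7.88; labor force unchanged → E = 174.82, U = 7.85, labor force = 182.67 million.
New unemployment rate = 7.85 / 182.67 = 4.30%.

New unemployment rate ≈ 4.30%.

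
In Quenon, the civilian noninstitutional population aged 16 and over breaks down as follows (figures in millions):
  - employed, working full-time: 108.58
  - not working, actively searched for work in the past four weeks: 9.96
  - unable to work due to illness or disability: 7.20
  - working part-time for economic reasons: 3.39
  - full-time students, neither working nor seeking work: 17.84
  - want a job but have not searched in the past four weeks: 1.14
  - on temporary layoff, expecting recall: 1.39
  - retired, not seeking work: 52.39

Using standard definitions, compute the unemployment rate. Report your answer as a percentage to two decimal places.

Unemployment rate ≈ 9.20%.

Employed = 108.58 + 3.39 = 111.97 million (anyone who worked, including part-time for economic reasons, counts as employed).
Unemployed = 9.96 + 1.39 = 11.35 million (jobless and actively searching, or on temporary layoff).
Labor force = 111.97 + 11.35 = 123.32 million.
Unemployment rate = 11.35 / 123.32 = 9.20%.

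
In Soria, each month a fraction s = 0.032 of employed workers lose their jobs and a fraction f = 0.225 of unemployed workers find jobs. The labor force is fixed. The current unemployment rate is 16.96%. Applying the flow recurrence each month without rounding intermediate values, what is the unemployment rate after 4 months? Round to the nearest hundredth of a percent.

Unemployment rate after four months ≈ 13.83%.

With a fixed labor force, u_{t+1} = u_t + s·(1−u_t) − f·u_t = u_t·(1−s−f) + s.
Here 1−s−f = 0.743 and s = 0.032.
u_1 = 0.169600 × 0.743 + 0.032 = 0.158013.
u_2 = 0.158013 × 0.743 + 0.032 = 0.149404.
u_3 = 0.149404 × 0.743 + 0.032 = 0.143007.
u_4 = 0.143007 × 0.743 + 0.032 = 0.138254.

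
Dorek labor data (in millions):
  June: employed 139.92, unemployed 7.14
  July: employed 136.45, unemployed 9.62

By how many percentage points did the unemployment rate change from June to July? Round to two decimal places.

The unemployment rate changed by +1.73 percentage points.

June: labor force = 139.92 + 7.14 = 147.06; u = 7.14/147.06 = 4.86%.
July: labor force = 136.45 + 9.62 = 146.07; u = 9.62/146.07 = 6.59%.
Change = 6.59% − 4.86% = +1.73 pp.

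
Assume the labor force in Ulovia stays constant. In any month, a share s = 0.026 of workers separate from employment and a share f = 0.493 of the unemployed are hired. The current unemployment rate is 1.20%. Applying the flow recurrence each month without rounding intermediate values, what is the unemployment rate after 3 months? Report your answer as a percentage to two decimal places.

Unemployment rate after three months ≈ 4.59%.

With a fixed labor force, u_{t+1} = u_t + s·(1−u_t) − f·u_t = u_t·(1−s−f) + s.
Here 1−s−f = 0.481 and s = 0.026.
u_1 = 0.012000 × 0.481 + 0.026 = 0.031772.
u_2 = 0.031772 × 0.481 + 0.026 = 0.041282.
u_3 = 0.041282 × 0.481 + 0.026 = 0.045857.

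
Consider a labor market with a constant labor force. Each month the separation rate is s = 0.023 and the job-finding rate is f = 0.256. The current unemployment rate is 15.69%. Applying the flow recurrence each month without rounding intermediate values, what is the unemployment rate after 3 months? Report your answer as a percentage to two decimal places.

Unemployment rate after three months ≈ 11.03%.

With a fixed labor force, u_{t+1} = u_t + s·(1−u_t) − f·u_t = u_t·(1−s−f) + s.
Here 1−s−f = 0.721 and s = 0.023.
u_1 = 0.156900 × 0.721 + 0.023 = 0.136125.
u_2 = 0.136125 × 0.721 + 0.023 = 0.121146.
u_3 = 0.121146 × 0.721 + 0.023 = 0.110346.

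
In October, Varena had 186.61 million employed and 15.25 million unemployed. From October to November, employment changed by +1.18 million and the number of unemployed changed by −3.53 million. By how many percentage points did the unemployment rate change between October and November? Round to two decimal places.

October: labor force = 186.61 + 15.25 = 201.86; u = 15.25/201.86 = 7.55%.
November: labor force = 187.79 + 11.72 = 199.51; u = 11.72/199.51 = 5.87%.
Change = 5.87% − 7.55% = −1.68 pp.

The unemployment rate changed by −1.68 percentage points.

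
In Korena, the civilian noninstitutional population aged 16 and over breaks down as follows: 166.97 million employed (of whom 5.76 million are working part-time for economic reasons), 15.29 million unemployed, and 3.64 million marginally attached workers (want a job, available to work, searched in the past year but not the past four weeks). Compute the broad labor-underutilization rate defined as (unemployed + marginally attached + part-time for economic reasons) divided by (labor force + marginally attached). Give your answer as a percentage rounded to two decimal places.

Broad underutilization rate ≈ 13.28%.

Labor force = 166.97 + 15.29 = 182.26 million.
Numerator = 15.29 + 3.64 + 5.76 = 24.69 million.
Denominator = 182.26 + 3.64 = 185.90 million.
Broad rate = 24.69 / 185.90 = 13.28%.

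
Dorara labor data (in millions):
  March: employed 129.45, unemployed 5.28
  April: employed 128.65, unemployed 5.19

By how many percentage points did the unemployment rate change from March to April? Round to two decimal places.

The unemployment rate changed by −0.04 percentage points.

March: labor force = 129.45 + 5.28 = 134.73; u = 5.28/134.73 = 3.92%.
April: labor force = 128.65 + 5.19 = 133.84; u = 5.19/133.84 = 3.88%.
Change = 3.88% − 3.92% = −0.04 pp.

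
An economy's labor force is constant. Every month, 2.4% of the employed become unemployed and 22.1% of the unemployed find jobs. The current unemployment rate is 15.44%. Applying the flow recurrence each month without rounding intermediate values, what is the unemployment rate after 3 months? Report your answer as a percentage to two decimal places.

With a fixed labor force, u_{t+1} = u_t + s·(1−u_t) − f·u_t = u_t·(1−s−f) + s.
Here 1−s−f = 0.755 and s = 0.024.
u_1 = 0.154400 × 0.755 + 0.024 = 0.140572.
u_2 = 0.140572 × 0.755 + 0.024 = 0.130132.
u_3 = 0.130132 × 0.755 + 0.024 = 0.122250.

Unemployment rate after three months ≈ 12.22%.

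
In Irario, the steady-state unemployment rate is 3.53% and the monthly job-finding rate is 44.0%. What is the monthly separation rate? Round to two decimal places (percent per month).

From u* = s/(s+f): s = u·f/(1−u).
s = 0.0353 × 44.0 / (1 − 0.0353) = 1.5532 / 0.9647 ≈ 1.61% per month.

Separation rate ≈ 1.61% per month.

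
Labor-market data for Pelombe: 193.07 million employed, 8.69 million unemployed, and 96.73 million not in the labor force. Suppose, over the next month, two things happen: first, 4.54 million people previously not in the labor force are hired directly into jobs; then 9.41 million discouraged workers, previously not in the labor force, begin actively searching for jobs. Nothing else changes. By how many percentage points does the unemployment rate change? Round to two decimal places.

Initially, labor force = 193.07 + 8.69 = 201.76 million, so u = 8.69/201.76 = 4.31%.
After the first change, employed and labor force both rise by 4.54; unemployed unchanged → E = 197.61, U = 8.69, labor force = 206.30 million.
After the second change, unemployed and labor force both rise by 9.41 → E = 197.61, U = 18.10, labor force = 215.71 million.
New unemployment rate = 18.10 / 215.71 = 8.39%.
Change = 8.39% − 4.31% = +4.08 percentage points.

The unemployment rate changes by +4.08 percentage points.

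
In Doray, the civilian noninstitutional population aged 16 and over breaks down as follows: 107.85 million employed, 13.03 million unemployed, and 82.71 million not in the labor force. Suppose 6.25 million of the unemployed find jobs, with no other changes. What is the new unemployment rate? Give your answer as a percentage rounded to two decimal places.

Initially, labor force = 107.85 + 13.03 = 120.88 million, so u = 13.03/120.88 = 10.78%.
After the change, unemployed falls and employed rises by 6.25; labor force unchanged → E = 114.10, U = 6.78, labor force = 120.88 million.
New unemployment rate = 6.78 / 120.88 = 5.61%.

New unemployment rate ≈ 5.61%.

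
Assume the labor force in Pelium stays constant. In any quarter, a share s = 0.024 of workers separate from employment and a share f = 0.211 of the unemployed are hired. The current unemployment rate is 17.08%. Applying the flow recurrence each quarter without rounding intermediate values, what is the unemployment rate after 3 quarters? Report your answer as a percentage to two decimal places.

Unemployment rate after three quarters ≈ 13.29%.

With a fixed labor force, u_{t+1} = u_t + s·(1−u_t) − f·u_t = u_t·(1−s−f) + s.
Here 1−s−f = 0.765 and s = 0.024.
u_1 = 0.170800 × 0.765 + 0.024 = 0.154662.
u_2 = 0.154662 × 0.765 + 0.024 = 0.142316.
u_3 = 0.142316 × 0.765 + 0.024 = 0.132872.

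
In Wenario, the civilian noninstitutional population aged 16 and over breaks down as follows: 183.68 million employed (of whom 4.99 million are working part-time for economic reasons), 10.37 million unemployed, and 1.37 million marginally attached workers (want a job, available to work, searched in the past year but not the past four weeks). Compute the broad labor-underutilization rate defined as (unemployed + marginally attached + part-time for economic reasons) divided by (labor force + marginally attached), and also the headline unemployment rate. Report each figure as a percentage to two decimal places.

Labor force = 183.68 + 10.37 = 194.05 million.
Numerator = 10.37 + 1.37 + 4.99 = 16.73 million.
Denominator = 194.05 + 1.37 = 195.42 million.
Broad rate = 16.73 / 195.42 = 8.56%.
Headline unemployment rate = 10.37 / 194.05 = 5.34%.

Broad underutilization rate ≈ 8.56%; headline unemployment rate ≈ 5.34%.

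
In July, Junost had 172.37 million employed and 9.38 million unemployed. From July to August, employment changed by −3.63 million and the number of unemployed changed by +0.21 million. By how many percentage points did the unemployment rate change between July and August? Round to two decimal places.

July: labor force = 172.37 + 9.38 = 181.75; u = 9.38/181.75 = 5.16%.
August: labor force = 168.74 + 9.59 = 178.33; u = 9.59/178.33 = 5.38%.
Change = 5.38% − 5.16% = +0.22 pp.

The unemployment rate changed by +0.22 percentage points.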